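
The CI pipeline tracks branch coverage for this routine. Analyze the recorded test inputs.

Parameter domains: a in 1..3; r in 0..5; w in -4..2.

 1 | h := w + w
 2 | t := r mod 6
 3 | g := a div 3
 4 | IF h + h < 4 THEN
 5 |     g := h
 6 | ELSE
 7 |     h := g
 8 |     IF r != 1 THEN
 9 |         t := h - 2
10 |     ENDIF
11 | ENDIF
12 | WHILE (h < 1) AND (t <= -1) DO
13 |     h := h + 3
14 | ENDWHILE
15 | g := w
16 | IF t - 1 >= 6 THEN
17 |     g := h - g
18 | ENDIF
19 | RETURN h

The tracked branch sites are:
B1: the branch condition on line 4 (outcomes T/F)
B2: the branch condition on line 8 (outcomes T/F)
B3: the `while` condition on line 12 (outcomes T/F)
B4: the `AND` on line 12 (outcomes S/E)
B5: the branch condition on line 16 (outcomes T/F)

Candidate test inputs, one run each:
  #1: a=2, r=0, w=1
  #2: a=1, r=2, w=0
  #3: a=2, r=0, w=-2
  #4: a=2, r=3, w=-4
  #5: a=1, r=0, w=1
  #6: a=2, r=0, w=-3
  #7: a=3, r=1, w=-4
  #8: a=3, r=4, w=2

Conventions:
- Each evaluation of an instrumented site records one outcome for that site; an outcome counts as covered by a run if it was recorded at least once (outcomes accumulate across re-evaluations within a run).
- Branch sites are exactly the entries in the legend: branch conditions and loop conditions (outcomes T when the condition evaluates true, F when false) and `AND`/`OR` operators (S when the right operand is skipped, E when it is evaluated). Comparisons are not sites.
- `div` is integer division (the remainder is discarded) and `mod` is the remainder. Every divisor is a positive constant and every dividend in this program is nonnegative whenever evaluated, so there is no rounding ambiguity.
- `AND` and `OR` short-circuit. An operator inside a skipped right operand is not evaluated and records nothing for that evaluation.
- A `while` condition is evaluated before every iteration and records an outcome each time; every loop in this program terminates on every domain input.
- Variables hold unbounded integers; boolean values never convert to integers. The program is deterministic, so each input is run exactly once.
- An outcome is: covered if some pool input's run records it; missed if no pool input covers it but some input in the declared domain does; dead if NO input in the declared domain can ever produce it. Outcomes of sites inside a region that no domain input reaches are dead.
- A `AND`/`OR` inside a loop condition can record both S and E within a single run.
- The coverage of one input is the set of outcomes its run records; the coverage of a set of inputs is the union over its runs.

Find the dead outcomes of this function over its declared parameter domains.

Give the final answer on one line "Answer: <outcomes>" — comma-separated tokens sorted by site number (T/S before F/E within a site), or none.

running all 126 domain inputs and tallying outcomes:
  B5=T: zero occurrences over every domain input -> dead
  reachable outcomes have witnesses, e.g. B1=T (e.g. a=1, r=0, w=-4), B1=F (e.g. a=1, r=0, w=1), B2=T (e.g. a=1, r=0, w=1), B2=F (e.g. a=1, r=1, w=1)

Answer: B5=T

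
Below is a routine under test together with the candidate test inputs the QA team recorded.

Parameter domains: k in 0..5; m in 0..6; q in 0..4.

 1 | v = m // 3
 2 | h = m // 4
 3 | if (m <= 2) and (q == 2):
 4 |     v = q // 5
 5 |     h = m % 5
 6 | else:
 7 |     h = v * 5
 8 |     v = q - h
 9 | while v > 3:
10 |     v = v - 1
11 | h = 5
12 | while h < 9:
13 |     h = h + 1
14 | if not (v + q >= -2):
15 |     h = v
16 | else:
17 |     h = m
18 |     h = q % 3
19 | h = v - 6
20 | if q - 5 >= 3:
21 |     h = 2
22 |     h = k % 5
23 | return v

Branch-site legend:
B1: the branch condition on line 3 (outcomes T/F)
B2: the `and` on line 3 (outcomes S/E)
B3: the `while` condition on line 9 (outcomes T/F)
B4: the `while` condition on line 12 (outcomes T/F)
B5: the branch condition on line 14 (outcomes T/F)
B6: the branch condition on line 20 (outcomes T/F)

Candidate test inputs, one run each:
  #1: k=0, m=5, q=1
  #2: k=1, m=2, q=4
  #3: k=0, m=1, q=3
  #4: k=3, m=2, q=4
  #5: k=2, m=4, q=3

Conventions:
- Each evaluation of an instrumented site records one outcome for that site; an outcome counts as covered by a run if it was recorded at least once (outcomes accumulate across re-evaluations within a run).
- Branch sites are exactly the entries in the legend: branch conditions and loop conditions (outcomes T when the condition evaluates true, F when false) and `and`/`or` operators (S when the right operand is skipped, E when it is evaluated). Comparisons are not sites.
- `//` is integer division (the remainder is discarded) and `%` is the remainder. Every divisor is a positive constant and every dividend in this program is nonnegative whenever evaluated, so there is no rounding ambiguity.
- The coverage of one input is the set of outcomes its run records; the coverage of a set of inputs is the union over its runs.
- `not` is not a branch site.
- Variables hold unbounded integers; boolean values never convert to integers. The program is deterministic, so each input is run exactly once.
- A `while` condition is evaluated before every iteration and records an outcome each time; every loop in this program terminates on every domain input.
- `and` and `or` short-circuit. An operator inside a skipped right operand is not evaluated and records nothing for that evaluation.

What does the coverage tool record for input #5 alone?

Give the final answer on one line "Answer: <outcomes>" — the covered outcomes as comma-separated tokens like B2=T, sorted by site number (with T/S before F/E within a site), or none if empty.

Tracing the run of input #5 (k=2, m=4, q=3):
  B2->S, B1->F, B3->F, B4->T, B4->T, B4->T, B4->T, B4->F, B5->F, B6->F
distinct outcomes covered: B1=F, B2=S, B3=F, B4=T, B4=F, B5=F, B6=F

Answer: B1=F, B2=S, B3=F, B4=T, B4=F, B5=F, B6=F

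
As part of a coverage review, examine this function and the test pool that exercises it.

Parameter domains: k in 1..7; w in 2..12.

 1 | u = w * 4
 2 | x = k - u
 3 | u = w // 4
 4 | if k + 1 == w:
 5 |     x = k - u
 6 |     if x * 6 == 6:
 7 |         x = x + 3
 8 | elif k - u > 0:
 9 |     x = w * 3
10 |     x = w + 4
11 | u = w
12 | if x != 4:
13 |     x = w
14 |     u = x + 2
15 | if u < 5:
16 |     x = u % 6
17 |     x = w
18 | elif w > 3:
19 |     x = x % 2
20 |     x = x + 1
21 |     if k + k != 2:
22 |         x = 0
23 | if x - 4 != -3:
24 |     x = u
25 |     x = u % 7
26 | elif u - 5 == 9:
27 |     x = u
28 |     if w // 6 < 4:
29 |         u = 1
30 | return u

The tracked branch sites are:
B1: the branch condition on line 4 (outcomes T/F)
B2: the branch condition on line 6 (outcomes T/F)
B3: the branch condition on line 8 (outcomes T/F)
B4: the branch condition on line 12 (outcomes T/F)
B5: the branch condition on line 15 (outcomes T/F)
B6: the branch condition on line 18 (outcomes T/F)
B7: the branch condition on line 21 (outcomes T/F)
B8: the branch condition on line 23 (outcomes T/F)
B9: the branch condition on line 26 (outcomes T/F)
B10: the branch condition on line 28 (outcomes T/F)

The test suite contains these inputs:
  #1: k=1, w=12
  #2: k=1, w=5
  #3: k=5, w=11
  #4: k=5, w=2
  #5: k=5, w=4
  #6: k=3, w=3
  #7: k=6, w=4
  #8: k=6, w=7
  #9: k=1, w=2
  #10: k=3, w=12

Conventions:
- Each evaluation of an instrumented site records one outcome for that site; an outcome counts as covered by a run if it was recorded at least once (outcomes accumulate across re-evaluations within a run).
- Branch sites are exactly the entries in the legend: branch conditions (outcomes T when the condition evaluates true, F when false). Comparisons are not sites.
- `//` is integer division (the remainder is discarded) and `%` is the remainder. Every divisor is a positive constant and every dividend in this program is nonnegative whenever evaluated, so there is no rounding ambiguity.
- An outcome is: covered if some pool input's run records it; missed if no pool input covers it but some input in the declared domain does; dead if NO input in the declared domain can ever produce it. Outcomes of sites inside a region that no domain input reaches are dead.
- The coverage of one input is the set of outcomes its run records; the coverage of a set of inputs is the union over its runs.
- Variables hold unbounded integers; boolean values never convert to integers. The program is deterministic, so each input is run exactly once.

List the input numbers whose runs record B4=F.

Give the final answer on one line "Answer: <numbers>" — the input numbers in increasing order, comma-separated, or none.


input #1 (k=1, w=12): misses B4=F
input #2 (k=1, w=5): misses B4=F
input #3 (k=5, w=11): misses B4=F
input #4 (k=5, w=2): misses B4=F
input #5 (k=5, w=4): misses B4=F
input #6 (k=3, w=3): misses B4=F
input #7 (k=6, w=4): misses B4=F
input #8 (k=6, w=7): misses B4=F
input #9 (k=1, w=2): covers B4=F
input #10 (k=3, w=12): misses B4=F
Answer: 9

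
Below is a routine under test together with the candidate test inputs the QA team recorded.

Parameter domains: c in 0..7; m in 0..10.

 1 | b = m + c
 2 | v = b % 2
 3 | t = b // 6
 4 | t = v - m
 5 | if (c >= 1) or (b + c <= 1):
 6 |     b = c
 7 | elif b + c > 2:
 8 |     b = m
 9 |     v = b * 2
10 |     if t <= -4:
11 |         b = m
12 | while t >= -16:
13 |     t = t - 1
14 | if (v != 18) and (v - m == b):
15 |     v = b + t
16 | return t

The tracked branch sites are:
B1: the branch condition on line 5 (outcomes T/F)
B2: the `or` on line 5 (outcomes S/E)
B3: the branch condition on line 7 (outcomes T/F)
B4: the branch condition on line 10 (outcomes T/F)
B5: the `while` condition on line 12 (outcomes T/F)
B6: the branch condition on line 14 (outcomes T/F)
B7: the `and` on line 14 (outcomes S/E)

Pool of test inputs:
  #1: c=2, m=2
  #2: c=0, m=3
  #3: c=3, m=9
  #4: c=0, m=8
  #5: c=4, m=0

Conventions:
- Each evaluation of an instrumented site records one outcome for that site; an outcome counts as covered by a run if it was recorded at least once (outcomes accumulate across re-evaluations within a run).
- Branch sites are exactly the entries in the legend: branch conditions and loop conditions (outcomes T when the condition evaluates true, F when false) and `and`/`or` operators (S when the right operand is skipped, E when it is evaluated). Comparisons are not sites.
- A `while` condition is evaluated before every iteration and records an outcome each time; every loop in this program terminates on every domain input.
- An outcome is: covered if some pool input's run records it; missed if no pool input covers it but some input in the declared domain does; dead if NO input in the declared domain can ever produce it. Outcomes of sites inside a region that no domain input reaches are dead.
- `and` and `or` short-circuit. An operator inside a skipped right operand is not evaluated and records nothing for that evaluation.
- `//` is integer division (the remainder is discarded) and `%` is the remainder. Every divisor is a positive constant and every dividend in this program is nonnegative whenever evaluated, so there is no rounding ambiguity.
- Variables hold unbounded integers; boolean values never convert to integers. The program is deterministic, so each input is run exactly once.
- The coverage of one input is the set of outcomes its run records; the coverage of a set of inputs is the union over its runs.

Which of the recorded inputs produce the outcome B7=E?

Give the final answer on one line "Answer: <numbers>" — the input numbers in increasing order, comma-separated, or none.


input #1 (c=2, m=2): produces B7=E
input #2 (c=0, m=3): produces B7=E
input #3 (c=3, m=9): produces B7=E
input #4 (c=0, m=8): produces B7=E
input #5 (c=4, m=0): produces B7=E
Answer: 1, 2, 3, 4, 5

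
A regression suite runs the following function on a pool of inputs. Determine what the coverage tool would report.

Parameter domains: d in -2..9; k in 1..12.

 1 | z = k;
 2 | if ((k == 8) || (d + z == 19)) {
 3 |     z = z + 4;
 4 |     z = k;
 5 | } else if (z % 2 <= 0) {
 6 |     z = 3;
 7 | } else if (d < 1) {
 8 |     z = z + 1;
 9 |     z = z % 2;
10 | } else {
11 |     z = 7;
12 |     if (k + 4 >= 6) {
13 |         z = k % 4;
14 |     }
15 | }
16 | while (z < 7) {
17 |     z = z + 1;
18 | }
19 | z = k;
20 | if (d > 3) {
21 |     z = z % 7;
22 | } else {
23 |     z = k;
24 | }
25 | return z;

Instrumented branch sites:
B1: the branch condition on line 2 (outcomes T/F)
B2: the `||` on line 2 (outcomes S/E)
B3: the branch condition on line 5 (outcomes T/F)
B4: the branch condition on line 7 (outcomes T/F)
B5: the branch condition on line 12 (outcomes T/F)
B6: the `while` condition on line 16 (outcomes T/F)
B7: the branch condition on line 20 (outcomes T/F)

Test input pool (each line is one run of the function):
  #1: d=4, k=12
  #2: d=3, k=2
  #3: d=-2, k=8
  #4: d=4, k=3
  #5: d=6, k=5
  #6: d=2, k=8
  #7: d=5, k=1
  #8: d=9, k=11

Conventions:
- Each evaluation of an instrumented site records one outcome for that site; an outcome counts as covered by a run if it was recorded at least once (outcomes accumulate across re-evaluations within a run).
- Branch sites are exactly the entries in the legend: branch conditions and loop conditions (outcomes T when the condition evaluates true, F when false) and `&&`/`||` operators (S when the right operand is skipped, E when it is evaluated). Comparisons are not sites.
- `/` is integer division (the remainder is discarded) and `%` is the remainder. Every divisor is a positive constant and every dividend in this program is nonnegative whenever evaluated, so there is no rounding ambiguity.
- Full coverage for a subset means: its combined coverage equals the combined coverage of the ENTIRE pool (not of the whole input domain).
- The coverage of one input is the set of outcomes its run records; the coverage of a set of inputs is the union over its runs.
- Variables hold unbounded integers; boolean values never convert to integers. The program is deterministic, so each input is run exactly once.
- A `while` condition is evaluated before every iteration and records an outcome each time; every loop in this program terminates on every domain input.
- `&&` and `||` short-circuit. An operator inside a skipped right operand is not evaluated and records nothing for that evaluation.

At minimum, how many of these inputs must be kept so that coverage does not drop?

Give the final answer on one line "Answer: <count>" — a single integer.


run #1 (d=4, k=12) records B1=F, B2=E, B3=T, B6=T, B6=F, B7=T
run #2 (d=3, k=2) records B1=F, B2=E, B3=T, B6=T, B6=F, B7=F
run #3 (d=-2, k=8) records B1=T, B2=S, B6=F, B7=F
run #4 (d=4, k=3) records B1=F, B2=E, B3=F, B4=F, B5=T, B6=T, B6=F, B7=T
run #5 (d=6, k=5) records B1=F, B2=E, B3=F, B4=F, B5=T, B6=T, B6=F, B7=T
run #6 (d=2, k=8) records B1=T, B2=S, B6=F, B7=F
run #7 (d=5, k=1) records B1=F, B2=E, B3=F, B4=F, B5=F, B6=F, B7=T
run #8 (d=9, k=11) records B1=F, B2=E, B3=F, B4=F, B5=T, B6=T, B6=F, B7=T
the full pool covers 13 outcomes: B1=T, B1=F, B2=S, B2=E, B3=T, B3=F, B4=F, B5=T, B5=F, B6=T, B6=F, B7=T, B7=F
every size-1 subset falls short of the 13 outcomes (best: 8/13)
every size-2 subset falls short of the 13 outcomes (best: 11/13)
every size-3 subset falls short of the 13 outcomes (best: 12/13)
inputs {1, 3, 4, 7} (size 4) cover everything; no size-4 subset with a lexicographically smaller index list covers all 13
Answer: 4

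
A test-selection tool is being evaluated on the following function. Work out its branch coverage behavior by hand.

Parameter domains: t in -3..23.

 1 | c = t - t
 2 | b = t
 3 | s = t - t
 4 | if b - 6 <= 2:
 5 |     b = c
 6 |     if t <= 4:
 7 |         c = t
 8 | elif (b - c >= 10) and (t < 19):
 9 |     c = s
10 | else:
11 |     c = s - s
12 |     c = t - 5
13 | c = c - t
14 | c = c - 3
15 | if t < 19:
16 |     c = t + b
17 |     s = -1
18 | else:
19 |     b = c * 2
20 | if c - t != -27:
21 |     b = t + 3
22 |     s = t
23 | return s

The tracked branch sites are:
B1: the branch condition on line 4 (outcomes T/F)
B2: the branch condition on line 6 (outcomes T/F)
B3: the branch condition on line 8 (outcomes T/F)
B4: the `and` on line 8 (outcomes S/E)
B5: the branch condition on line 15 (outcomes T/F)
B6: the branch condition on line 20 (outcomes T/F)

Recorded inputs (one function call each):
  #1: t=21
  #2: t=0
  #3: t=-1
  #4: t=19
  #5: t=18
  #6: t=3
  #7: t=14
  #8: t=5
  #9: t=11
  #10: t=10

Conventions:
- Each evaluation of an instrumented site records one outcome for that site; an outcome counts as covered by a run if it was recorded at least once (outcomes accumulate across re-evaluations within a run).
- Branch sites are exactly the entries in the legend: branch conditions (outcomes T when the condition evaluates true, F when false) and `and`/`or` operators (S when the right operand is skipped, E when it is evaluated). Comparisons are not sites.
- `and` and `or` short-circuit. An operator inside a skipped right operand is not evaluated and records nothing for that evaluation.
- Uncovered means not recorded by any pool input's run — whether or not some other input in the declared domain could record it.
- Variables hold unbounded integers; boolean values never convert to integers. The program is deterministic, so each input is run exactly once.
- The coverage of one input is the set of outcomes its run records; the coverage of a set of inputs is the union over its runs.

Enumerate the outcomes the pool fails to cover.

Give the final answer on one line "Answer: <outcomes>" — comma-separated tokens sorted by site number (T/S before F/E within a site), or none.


run #1 (t=21) runs B1->F, B4->E, B3->F, B5->F, B6->T; records B1=F, B3=F, B4=E, B5=F, B6=T
run #2 (t=0) runs B1->T, B2->T, B5->T, B6->T; records B1=T, B2=T, B5=T, B6=T
run #3 (t=-1) runs B1->T, B2->T, B5->T, B6->T; records B1=T, B2=T, B5=T, B6=T
run #4 (t=19) runs B1->F, B4->E, B3->F, B5->F, B6->F; records B1=F, B3=F, B4=E, B5=F, B6=F
run #5 (t=18) runs B1->F, B4->E, B3->T, B5->T, B6->T; records B1=F, B3=T, B4=E, B5=T, B6=T
run #6 (t=3) runs B1->T, B2->T, B5->T, B6->T; records B1=T, B2=T, B5=T, B6=T
run #7 (t=14) runs B1->F, B4->E, B3->T, B5->T, B6->T; records B1=F, B3=T, B4=E, B5=T, B6=T
run #8 (t=5) runs B1->T, B2->F, B5->T, B6->T; records B1=T, B2=F, B5=T, B6=T
run #9 (t=11) runs B1->F, B4->E, B3->T, B5->T, B6->T; records B1=F, B3=T, B4=E, B5=T, B6=T
run #10 (t=10) runs B1->F, B4->E, B3->T, B5->T, B6->T; records B1=F, B3=T, B4=E, B5=T, B6=T
union over the pool: B1=T, B1=F, B2=T, B2=F, B3=T, B3=F, B4=E, B5=T, B5=F, B6=T, B6=F
uncovered (1 of 12): B4=S
Answer: B4=S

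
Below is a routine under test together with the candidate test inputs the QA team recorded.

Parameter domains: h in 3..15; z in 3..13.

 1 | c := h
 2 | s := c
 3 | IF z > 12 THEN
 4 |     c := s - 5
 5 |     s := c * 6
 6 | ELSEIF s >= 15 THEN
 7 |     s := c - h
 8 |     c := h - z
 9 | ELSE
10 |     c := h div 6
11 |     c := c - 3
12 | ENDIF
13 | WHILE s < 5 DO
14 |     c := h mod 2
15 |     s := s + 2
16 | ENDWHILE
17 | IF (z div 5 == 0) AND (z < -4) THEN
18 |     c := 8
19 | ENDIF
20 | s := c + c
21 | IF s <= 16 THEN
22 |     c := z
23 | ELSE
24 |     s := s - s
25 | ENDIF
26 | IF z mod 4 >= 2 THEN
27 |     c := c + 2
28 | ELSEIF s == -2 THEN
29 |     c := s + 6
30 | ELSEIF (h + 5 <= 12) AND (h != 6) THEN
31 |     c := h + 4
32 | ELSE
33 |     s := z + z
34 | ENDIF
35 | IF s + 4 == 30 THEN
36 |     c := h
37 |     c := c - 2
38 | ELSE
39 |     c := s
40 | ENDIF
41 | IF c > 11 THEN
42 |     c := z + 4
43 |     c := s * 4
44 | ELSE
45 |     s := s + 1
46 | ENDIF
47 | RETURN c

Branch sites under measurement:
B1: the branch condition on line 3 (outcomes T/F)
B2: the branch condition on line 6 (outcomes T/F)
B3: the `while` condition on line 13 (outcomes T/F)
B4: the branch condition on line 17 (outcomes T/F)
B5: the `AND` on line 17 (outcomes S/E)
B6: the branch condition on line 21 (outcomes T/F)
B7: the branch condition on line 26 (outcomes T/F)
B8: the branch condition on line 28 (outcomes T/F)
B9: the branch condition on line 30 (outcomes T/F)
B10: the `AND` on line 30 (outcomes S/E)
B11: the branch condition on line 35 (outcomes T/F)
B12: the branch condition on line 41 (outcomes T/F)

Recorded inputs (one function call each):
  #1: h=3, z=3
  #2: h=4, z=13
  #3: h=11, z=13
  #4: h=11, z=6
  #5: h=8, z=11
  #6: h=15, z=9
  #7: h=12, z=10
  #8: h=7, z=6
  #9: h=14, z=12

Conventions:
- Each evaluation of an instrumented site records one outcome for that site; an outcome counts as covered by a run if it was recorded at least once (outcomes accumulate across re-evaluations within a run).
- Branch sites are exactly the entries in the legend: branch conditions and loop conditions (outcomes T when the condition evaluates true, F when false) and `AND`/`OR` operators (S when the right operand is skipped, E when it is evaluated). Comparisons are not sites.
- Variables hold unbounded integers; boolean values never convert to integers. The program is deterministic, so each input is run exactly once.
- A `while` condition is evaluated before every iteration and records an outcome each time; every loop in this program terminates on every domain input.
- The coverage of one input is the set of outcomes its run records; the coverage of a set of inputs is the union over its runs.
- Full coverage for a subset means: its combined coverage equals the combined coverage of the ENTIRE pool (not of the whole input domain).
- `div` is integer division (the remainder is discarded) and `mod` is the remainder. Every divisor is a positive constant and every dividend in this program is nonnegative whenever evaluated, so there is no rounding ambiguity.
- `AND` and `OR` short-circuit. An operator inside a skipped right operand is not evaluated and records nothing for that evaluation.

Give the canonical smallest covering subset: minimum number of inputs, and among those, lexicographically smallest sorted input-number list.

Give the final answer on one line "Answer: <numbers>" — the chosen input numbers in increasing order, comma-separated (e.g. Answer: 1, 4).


input #1, h=3, z=3: outcomes B1=F, B2=F, B3=T, B3=F, B4=F, B5=E, B6=T, B7=T, B11=F, B12=F
input #2, h=4, z=13: outcomes B1=T, B3=T, B3=F, B4=F, B5=S, B6=T, B7=F, B8=F, B9=T, B10=E, B11=F, B12=F
input #3, h=11, z=13: outcomes B1=T, B3=F, B4=F, B5=S, B6=T, B7=F, B8=F, B9=F, B10=S, B11=T, B12=F
input #4, h=11, z=6: outcomes B1=F, B2=F, B3=F, B4=F, B5=S, B6=T, B7=T, B11=F, B12=F
input #5, h=8, z=11: outcomes B1=F, B2=F, B3=F, B4=F, B5=S, B6=T, B7=T, B11=F, B12=F
input #6, h=15, z=9: outcomes B1=F, B2=T, B3=T, B3=F, B4=F, B5=S, B6=T, B7=F, B8=F, B9=F, B10=S, B11=F, B12=T
input #7, h=12, z=10: outcomes B1=F, B2=F, B3=F, B4=F, B5=S, B6=T, B7=T, B11=F, B12=F
input #8, h=7, z=6: outcomes B1=F, B2=F, B3=F, B4=F, B5=S, B6=T, B7=T, B11=F, B12=F
input #9, h=14, z=12: outcomes B1=F, B2=F, B3=F, B4=F, B5=S, B6=T, B7=F, B8=T, B11=F, B12=F
together the pool reaches 22 outcomes: B1=T, B1=F, B2=T, B2=F, B3=T, B3=F, B4=F, B5=S, B5=E, B6=T, B7=T, B7=F, B8=T, B8=F, B9=T, B9=F, B10=S, B10=E, B11=T, B11=F, B12=T, B12=F
every size-1 subset falls short of the 22 outcomes (best: 13/22)
every size-2 subset falls short of the 22 outcomes (best: 17/22)
every size-3 subset falls short of the 22 outcomes (best: 20/22)
every size-4 subset falls short of the 22 outcomes (best: 21/22)
the canonical winner is {1, 2, 3, 6, 9}: size 5, full 22-outcome coverage, earliest index list among size-5 covers
Answer: 1, 2, 3, 6, 9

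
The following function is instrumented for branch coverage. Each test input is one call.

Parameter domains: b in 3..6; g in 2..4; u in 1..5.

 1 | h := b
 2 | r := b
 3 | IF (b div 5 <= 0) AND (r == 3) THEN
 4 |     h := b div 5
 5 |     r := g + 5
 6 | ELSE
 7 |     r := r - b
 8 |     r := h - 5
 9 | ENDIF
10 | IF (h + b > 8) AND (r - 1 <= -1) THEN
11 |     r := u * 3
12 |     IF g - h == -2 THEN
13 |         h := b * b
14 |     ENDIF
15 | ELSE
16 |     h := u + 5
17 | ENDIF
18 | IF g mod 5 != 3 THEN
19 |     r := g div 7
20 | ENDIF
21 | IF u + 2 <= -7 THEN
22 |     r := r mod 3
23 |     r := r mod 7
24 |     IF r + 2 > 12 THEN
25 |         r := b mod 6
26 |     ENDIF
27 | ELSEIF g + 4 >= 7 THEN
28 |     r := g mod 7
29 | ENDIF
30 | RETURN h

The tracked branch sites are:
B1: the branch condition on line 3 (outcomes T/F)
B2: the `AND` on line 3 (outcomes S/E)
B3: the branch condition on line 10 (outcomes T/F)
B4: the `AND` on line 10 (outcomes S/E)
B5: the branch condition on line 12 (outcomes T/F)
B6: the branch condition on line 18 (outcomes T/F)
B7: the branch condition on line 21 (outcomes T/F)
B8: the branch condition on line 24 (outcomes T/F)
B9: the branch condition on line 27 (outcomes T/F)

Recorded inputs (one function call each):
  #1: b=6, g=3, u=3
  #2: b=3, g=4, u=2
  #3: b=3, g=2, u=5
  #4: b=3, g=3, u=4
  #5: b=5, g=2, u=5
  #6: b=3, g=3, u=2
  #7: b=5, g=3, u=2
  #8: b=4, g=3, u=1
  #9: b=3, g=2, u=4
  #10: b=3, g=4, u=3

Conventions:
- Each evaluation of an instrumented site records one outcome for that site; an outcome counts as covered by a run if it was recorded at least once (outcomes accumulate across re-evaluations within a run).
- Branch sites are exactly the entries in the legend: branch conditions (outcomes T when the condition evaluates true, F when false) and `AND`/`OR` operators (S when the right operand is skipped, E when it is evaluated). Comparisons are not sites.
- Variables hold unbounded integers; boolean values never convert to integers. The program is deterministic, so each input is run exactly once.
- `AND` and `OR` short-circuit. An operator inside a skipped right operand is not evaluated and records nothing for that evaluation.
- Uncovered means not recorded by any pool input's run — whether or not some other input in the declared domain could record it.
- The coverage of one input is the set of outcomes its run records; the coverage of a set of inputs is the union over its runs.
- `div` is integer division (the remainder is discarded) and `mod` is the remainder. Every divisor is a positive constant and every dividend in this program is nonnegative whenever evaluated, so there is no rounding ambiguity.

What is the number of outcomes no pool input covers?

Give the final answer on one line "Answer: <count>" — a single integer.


input #1, b=6, g=3, u=3: events B2->S, B1->F, B4->E, B3->F, B6->F, B7->F, B9->T; outcomes B1=F, B2=S, B3=F, B4=E, B6=F, B7=F, B9=T
input #2, b=3, g=4, u=2: events B2->E, B1->T, B4->S, B3->F, B6->T, B7->F, B9->T; outcomes B1=T, B2=E, B3=F, B4=S, B6=T, B7=F, B9=T
input #3, b=3, g=2, u=5: events B2->E, B1->T, B4->S, B3->F, B6->T, B7->F, B9->F; outcomes B1=T, B2=E, B3=F, B4=S, B6=T, B7=F, B9=F
input #4, b=3, g=3, u=4: events B2->E, B1->T, B4->S, B3->F, B6->F, B7->F, B9->T; outcomes B1=T, B2=E, B3=F, B4=S, B6=F, B7=F, B9=T
input #5, b=5, g=2, u=5: events B2->S, B1->F, B4->E, B3->T, B5->F, B6->T, B7->F, B9->F; outcomes B1=F, B2=S, B3=T, B4=E, B5=F, B6=T, B7=F, B9=F
input #6, b=3, g=3, u=2: events B2->E, B1->T, B4->S, B3->F, B6->F, B7->F, B9->T; outcomes B1=T, B2=E, B3=F, B4=S, B6=F, B7=F, B9=T
input #7, b=5, g=3, u=2: events B2->S, B1->F, B4->E, B3->T, B5->T, B6->F, B7->F, B9->T; outcomes B1=F, B2=S, B3=T, B4=E, B5=T, B6=F, B7=F, B9=T
input #8, b=4, g=3, u=1: events B2->E, B1->F, B4->S, B3->F, B6->F, B7->F, B9->T; outcomes B1=F, B2=E, B3=F, B4=S, B6=F, B7=F, B9=T
input #9, b=3, g=2, u=4: events B2->E, B1->T, B4->S, B3->F, B6->T, B7->F, B9->F; outcomes B1=T, B2=E, B3=F, B4=S, B6=T, B7=F, B9=F
input #10, b=3, g=4, u=3: events B2->E, B1->T, B4->S, B3->F, B6->T, B7->F, B9->T; outcomes B1=T, B2=E, B3=F, B4=S, B6=T, B7=F, B9=T
union over the pool: B1=T, B1=F, B2=S, B2=E, B3=T, B3=F, B4=S, B4=E, B5=T, B5=F, B6=T, B6=F, B7=F, B9=T, B9=F
uncovered (3 of 18): B7=T, B8=T, B8=F
Answer: 3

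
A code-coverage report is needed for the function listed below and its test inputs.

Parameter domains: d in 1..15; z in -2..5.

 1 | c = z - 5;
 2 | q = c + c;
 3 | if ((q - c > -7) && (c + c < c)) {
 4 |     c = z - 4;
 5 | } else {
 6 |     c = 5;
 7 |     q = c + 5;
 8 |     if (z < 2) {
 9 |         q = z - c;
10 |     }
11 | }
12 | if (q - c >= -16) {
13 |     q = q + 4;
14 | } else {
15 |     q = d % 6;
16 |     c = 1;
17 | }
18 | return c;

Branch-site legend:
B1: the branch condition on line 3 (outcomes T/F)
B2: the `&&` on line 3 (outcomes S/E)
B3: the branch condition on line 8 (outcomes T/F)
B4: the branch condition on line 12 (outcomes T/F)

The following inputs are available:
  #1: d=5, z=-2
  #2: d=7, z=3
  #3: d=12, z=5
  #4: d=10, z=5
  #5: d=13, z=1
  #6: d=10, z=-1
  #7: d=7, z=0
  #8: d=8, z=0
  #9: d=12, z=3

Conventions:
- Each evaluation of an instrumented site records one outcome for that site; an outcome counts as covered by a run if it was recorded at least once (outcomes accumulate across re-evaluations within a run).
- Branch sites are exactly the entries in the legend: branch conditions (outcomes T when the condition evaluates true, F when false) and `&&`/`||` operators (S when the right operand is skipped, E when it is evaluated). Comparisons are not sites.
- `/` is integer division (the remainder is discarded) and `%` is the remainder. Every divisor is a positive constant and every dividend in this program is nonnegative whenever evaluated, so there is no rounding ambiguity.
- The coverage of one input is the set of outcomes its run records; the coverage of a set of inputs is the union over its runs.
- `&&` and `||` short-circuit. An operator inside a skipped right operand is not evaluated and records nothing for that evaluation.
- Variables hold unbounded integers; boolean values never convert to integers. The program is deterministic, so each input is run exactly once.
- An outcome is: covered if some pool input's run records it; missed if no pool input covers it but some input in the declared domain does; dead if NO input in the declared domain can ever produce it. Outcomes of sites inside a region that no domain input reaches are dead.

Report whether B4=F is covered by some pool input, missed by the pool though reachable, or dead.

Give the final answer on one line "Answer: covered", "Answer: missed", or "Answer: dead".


no pool input records B4=F
checking all 120 inputs in the declared domain: B4=F is never recorded -> dead
Answer: dead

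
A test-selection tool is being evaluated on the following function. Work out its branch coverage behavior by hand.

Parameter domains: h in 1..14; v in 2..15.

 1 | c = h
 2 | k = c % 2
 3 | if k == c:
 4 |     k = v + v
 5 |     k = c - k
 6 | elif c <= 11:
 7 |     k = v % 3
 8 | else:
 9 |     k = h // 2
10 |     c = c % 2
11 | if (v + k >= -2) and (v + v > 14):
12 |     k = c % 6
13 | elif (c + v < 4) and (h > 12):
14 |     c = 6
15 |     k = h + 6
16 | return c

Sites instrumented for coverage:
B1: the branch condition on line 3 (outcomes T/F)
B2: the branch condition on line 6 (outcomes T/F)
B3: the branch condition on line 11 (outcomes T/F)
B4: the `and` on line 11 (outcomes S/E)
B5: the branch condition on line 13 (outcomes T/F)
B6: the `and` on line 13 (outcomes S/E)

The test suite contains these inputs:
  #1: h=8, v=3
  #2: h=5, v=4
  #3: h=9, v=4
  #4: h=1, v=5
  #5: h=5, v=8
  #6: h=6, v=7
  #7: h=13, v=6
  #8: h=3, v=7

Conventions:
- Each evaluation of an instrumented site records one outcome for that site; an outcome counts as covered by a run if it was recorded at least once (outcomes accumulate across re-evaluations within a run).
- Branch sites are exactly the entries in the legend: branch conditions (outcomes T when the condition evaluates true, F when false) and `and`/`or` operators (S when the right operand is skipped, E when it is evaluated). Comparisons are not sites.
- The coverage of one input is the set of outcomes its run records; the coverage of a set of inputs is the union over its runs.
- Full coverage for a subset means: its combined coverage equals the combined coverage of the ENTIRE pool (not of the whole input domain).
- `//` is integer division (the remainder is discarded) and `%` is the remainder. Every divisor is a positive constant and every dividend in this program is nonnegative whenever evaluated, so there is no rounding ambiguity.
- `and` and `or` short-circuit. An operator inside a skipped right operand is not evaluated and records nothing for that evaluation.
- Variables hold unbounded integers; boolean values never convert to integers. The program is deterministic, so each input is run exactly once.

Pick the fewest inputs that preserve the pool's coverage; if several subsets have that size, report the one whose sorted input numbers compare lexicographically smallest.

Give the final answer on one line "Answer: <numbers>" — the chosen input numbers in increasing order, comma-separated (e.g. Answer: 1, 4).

#1 (h=8, v=3) -> B1->F, B2->T, B4->E, B3->F, B6->S, B5->F; covered: B1=F, B2=T, B3=F, B4=E, B5=F, B6=S
#2 (h=5, v=4) -> B1->F, B2->T, B4->E, B3->F, B6->S, B5->F; covered: B1=F, B2=T, B3=F, B4=E, B5=F, B6=S
#3 (h=9, v=4) -> B1->F, B2->T, B4->E, B3->F, B6->S, B5->F; covered: B1=F, B2=T, B3=F, B4=E, B5=F, B6=S
#4 (h=1, v=5) -> B1->T, B4->S, B3->F, B6->S, B5->F; covered: B1=T, B3=F, B4=S, B5=F, B6=S
#5 (h=5, v=8) -> B1->F, B2->T, B4->E, B3->T; covered: B1=F, B2=T, B3=T, B4=E
#6 (h=6, v=7) -> B1->F, B2->T, B4->E, B3->F, B6->S, B5->F; covered: B1=F, B2=T, B3=F, B4=E, B5=F, B6=S
#7 (h=13, v=6) -> B1->F, B2->F, B4->E, B3->F, B6->S, B5->F; covered: B1=F, B2=F, B3=F, B4=E, B5=F, B6=S
#8 (h=3, v=7) -> B1->F, B2->T, B4->E, B3->F, B6->S, B5->F; covered: B1=F, B2=T, B3=F, B4=E, B5=F, B6=S
the full pool covers 10 outcomes: B1=T, B1=F, B2=T, B2=F, B3=T, B3=F, B4=S, B4=E, B5=F, B6=S
every size-1 subset falls short of the 10 outcomes (best: 6/10)
every size-2 subset falls short of the 10 outcomes (best: 9/10)
the canonical winner is {4, 5, 7}: size 3, full 10-outcome coverage, earliest index list among size-3 covers

Answer: 4, 5, 7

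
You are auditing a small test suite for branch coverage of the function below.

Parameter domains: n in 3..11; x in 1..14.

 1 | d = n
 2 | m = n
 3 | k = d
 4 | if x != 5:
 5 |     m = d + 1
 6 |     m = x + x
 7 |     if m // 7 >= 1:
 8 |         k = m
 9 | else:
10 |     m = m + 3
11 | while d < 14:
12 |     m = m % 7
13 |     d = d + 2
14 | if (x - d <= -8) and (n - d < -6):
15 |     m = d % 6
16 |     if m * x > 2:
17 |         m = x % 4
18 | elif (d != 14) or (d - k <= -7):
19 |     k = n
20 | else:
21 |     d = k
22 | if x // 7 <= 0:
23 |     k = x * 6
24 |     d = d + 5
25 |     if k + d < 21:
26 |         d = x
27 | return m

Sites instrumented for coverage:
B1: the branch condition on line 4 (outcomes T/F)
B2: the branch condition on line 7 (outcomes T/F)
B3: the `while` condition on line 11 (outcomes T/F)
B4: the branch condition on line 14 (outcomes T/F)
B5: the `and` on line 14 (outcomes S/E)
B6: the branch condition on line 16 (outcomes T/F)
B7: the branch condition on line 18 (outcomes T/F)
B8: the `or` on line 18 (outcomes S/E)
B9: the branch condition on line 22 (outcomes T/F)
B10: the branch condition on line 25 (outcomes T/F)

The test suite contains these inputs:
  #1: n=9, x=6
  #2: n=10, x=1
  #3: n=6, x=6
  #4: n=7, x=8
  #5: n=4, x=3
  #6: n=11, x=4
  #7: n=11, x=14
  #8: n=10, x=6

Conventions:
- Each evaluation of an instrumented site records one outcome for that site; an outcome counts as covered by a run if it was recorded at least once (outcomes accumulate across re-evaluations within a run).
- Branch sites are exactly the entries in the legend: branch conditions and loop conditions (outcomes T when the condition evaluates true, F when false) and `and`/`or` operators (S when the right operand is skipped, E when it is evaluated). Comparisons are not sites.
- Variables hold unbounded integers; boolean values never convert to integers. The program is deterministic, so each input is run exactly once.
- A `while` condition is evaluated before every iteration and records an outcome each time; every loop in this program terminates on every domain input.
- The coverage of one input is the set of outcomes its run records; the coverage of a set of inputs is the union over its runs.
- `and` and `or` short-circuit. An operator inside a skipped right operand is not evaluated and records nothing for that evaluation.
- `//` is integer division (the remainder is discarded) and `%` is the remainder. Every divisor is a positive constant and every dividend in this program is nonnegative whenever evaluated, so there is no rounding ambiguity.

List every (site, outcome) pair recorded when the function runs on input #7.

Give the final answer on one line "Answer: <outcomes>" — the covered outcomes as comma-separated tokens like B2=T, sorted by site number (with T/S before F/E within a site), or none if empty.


Event log for input #7 (n=11, x=14):
  B1->T, B2->T, B3->T, B3->T, B3->F, B5->S, B4->F, B8->S, B7->T, B9->F
deduplicating events, the covered set is: B1=T, B2=T, B3=T, B3=F, B4=F, B5=S, B7=T, B8=S, B9=F
Answer: B1=T, B2=T, B3=T, B3=F, B4=F, B5=S, B7=T, B8=S, B9=F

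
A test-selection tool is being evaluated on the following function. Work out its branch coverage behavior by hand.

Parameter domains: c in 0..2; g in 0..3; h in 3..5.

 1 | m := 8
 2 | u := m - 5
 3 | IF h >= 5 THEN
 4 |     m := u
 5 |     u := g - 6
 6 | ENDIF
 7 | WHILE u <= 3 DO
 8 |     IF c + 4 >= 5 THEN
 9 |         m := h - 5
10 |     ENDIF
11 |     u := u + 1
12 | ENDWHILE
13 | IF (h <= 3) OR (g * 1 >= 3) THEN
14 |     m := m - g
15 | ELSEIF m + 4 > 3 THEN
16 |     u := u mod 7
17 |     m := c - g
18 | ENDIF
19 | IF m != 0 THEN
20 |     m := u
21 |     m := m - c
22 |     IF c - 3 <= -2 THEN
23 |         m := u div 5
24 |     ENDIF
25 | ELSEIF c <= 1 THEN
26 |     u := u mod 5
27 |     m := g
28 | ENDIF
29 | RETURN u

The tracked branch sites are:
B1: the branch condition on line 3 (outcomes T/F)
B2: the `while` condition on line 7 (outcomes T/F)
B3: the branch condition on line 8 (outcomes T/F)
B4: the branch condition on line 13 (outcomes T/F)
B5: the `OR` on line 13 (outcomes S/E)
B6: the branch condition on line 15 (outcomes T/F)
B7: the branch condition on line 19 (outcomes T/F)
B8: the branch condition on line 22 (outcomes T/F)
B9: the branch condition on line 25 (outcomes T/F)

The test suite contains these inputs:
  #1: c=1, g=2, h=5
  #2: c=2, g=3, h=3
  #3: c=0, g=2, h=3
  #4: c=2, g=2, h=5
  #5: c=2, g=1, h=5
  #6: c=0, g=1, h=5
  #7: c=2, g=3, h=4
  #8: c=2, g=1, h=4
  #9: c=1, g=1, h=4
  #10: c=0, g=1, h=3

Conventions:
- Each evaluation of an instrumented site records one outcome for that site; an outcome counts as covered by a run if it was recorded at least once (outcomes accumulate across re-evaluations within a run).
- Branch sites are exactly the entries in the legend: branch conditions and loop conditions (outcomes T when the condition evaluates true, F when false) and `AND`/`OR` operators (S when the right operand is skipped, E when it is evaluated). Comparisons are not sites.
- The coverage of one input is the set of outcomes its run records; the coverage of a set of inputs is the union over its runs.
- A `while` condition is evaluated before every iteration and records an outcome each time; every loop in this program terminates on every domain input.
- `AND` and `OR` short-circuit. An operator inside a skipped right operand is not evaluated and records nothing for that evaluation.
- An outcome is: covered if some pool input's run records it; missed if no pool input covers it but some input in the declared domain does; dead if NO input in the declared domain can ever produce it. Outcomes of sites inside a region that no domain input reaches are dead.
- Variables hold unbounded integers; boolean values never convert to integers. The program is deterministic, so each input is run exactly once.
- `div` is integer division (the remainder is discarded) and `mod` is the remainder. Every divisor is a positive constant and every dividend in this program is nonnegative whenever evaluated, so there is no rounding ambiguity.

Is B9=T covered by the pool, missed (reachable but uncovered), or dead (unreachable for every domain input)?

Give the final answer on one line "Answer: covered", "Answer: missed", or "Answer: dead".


no pool input records B9=T
but domain input (c=0, g=0, h=4) does record it -> reachable, so missed
Answer: missed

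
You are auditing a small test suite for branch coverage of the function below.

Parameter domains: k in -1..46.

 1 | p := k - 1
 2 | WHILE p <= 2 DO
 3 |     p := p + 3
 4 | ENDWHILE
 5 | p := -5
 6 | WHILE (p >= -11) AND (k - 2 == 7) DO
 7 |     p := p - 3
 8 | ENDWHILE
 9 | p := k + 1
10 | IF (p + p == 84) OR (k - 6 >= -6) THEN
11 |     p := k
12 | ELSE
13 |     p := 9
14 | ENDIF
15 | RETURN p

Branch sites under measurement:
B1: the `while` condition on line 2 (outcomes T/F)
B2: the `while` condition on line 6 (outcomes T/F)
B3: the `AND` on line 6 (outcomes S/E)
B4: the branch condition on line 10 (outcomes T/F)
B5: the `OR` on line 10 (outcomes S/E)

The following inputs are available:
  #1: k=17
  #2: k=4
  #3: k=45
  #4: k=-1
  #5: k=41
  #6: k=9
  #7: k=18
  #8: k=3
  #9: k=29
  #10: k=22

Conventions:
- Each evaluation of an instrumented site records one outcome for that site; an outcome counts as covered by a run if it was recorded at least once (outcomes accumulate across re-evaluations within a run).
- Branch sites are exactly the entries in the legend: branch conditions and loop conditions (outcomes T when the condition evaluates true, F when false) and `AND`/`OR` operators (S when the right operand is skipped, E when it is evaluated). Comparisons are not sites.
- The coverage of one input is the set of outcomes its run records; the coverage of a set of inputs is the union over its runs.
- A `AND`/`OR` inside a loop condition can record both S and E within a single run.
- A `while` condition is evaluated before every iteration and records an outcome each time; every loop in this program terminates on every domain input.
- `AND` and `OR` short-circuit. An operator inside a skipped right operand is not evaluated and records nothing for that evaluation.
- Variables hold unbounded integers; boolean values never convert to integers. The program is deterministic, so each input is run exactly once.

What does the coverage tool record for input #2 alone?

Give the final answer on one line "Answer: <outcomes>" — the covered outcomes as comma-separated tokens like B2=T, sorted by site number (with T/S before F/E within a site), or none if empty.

Running input #2 (k=4), event by event:
  B1->F, B3->E, B2->F, B5->E, B4->T
distinct outcomes covered: B1=F, B2=F, B3=E, B4=T, B5=E

Answer: B1=F, B2=F, B3=E, B4=T, B5=E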